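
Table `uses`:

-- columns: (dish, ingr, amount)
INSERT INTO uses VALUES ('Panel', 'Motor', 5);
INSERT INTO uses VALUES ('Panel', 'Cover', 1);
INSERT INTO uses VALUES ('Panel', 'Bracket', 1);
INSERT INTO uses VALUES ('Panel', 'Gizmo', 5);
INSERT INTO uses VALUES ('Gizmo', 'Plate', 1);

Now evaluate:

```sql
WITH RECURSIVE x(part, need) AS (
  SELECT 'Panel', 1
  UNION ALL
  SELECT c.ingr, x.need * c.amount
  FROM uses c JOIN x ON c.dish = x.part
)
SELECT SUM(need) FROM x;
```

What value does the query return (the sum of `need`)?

18

Base: (Panel, need=1).
Iteration 1: components of {Panel} -> Bracket = 1*1 = 1, Cover = 1*1 = 1, Gizmo = 1*5 = 5, Motor = 1*5 = 5.
Iteration 2: components of {Bracket,Cover,Gizmo,Motor} -> Plate = 5*1 = 5.
Iteration 3: no further components; recursion stops.
SUM(need) = 1 + 5 + 1 + 5 + 1 + 5 = 18.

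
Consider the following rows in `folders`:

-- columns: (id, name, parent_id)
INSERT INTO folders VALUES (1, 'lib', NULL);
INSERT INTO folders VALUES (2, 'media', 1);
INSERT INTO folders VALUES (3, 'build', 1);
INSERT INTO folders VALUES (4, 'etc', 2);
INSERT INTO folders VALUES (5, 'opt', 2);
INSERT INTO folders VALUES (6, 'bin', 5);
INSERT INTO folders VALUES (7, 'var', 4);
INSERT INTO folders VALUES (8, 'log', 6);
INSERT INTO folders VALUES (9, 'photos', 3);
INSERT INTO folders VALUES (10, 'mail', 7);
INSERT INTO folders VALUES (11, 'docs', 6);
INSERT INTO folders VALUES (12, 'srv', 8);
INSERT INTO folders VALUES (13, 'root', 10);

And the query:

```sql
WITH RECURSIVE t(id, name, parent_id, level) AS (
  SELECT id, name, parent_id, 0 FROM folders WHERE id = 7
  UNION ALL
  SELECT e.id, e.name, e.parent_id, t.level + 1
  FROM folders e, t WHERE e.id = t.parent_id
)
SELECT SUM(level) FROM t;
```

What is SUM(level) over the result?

Base: id=7 (var), parent_id=4, level 0.
Iteration 1: join on id=4 -> etc (id 4, parent_id=2, level 1).
Iteration 2: join on id=2 -> media (id 2, parent_id=1, level 2).
Iteration 3: join on id=1 -> lib (id 1, parent_id=NULL, level 3).
Iteration 4: parent_id is NULL; no match; recursion stops.
SUM(level) = 0 + 1 + 2 + 3 = 6.

6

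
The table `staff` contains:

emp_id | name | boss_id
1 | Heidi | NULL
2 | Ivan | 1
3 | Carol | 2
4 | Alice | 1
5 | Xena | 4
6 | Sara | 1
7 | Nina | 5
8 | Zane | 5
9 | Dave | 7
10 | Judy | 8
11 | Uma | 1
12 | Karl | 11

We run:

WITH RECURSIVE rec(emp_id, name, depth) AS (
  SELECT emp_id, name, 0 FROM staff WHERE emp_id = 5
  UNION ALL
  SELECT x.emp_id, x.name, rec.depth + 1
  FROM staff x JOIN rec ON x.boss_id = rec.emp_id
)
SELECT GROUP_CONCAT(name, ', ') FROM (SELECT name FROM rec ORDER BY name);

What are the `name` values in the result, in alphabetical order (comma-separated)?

Dave, Judy, Nina, Xena, Zane

Base: emp_id=5 (Xena) at depth 0.
Iteration 1: rows with boss_id in {5} -> Nina (id 7, depth 1), Zane (id 8, depth 1).
Iteration 2: rows with boss_id in {7,8} -> Dave (id 9, depth 2), Judy (id 10, depth 2).
Iteration 3: no rows with boss_id in {9,10}; recursion stops.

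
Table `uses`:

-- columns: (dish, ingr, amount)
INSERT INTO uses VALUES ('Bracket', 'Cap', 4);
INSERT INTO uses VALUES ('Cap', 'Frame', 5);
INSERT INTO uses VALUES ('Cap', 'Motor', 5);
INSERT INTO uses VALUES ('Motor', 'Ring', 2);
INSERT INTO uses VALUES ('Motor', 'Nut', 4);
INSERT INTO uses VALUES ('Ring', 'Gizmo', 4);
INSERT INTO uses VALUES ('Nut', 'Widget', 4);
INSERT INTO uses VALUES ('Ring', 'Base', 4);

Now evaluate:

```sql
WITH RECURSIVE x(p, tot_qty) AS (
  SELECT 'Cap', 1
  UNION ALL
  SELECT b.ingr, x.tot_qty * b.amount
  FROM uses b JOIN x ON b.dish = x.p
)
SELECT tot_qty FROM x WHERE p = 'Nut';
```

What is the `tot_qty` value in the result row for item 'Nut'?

Base: (Cap, tot_qty=1).
Iteration 1: components of {Cap} -> Frame = 1*5 = 5, Motor = 1*5 = 5.
Iteration 2: components of {Frame,Motor} -> Nut = 5*4 = 20, Ring = 5*2 = 10.
Iteration 3: components of {Nut,Ring} -> Base = 10*4 = 40, Gizmo = 10*4 = 40, Widget = 20*4 = 80.
Iteration 4: no further components; recursion stops.

20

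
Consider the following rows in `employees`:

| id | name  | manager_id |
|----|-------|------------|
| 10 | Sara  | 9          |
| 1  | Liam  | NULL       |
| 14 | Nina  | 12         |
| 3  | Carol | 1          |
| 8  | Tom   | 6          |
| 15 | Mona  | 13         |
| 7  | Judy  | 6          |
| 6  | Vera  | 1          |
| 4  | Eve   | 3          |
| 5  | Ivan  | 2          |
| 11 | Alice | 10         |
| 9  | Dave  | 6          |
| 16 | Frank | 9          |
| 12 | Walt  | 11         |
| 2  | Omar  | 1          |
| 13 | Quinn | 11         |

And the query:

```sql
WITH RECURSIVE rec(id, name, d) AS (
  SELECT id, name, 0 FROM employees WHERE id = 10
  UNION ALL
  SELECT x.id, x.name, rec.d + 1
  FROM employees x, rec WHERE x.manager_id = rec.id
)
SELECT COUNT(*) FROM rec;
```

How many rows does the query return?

6

Base: id=10 (Sara) at d 0.
Iteration 1: rows with manager_id in {10} -> Alice (id 11, d 1).
Iteration 2: rows with manager_id in {11} -> Walt (id 12, d 2), Quinn (id 13, d 2).
Iteration 3: rows with manager_id in {12,13} -> Nina (id 14, d 3), Mona (id 15, d 3).
Iteration 4: no rows with manager_id in {14,15}; recursion stops.
Total rows emitted: 6.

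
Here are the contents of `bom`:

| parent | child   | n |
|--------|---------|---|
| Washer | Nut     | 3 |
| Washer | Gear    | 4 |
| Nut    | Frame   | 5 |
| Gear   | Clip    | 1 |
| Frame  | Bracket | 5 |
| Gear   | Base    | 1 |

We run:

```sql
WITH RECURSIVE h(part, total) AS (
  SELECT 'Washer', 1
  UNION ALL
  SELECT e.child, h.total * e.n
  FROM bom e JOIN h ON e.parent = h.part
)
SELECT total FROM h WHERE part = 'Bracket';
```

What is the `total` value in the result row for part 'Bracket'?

75

Base: (Washer, total=1).
Iteration 1: components of {Washer} -> Gear = 1*4 = 4, Nut = 1*3 = 3.
Iteration 2: components of {Gear,Nut} -> Base = 4*1 = 4, Clip = 4*1 = 4, Frame = 3*5 = 15.
Iteration 3: components of {Base,Clip,Frame} -> Bracket = 15*5 = 75.
Iteration 4: no further components; recursion stops.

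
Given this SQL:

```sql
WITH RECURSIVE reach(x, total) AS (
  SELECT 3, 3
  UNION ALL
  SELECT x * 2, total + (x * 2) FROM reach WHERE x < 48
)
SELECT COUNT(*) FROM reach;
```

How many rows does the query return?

5

Base: x=3, total=3.
Iteration 1: 3 < 48 holds -> x = 3 * 2 = 6, total = 3 + 6 = 9.
Iteration 2: 6 < 48 holds -> x = 6 * 2 = 12, total = 9 + 12 = 21.
Iteration 3: 12 < 48 holds -> x = 12 * 2 = 24, total = 21 + 24 = 45.
Iteration 4: 24 < 48 holds -> x = 24 * 2 = 48, total = 45 + 48 = 93.
Iteration 5: 48 < 48 fails; recursion stops.
Total rows emitted: 5.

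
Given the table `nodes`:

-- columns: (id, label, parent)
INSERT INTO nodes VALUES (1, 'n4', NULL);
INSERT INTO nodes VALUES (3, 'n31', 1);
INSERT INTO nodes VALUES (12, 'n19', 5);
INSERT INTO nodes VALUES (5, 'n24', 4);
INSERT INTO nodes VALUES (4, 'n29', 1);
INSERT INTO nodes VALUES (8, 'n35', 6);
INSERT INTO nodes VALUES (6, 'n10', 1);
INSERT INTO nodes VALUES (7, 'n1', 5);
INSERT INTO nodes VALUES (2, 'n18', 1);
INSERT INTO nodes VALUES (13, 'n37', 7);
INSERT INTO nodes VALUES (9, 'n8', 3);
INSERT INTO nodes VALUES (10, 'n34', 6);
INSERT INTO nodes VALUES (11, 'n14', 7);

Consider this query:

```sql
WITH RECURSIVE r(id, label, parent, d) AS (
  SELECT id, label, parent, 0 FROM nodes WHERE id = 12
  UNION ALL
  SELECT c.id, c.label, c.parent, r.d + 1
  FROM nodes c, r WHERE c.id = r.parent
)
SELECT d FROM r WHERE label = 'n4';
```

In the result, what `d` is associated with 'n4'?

Base: id=12 (n19), parent=5, d 0.
Iteration 1: join on id=5 -> n24 (id 5, parent=4, d 1).
Iteration 2: join on id=4 -> n29 (id 4, parent=1, d 2).
Iteration 3: join on id=1 -> n4 (id 1, parent=NULL, d 3).
Iteration 4: parent is NULL; no match; recursion stops.

3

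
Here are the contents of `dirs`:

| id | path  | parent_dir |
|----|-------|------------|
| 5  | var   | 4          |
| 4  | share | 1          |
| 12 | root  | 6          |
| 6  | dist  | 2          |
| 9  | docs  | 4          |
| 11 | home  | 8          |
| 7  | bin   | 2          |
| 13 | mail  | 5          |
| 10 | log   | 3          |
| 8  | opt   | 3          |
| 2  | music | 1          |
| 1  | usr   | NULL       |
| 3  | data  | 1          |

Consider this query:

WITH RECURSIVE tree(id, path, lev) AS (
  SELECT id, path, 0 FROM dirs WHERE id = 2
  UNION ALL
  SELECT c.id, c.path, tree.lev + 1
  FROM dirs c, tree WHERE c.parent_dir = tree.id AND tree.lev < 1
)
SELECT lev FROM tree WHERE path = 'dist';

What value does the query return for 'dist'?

1

Base: id=2 (music) at lev 0.
Iteration 1: rows with parent_dir in {2} -> dist (id 6, lev 1), bin (id 7, lev 1).
Iteration 2: lev < 1 fails for all current rows; recursion stops.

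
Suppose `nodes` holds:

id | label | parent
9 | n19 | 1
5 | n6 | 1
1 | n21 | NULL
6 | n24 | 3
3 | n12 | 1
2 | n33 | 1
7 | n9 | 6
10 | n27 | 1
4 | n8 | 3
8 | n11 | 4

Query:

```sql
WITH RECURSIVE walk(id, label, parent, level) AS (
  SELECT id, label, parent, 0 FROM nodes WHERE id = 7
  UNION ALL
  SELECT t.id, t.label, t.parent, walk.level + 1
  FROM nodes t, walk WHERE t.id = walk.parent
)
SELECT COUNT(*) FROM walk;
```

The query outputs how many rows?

4

Base: id=7 (n9), parent=6, level 0.
Iteration 1: join on id=6 -> n24 (id 6, parent=3, level 1).
Iteration 2: join on id=3 -> n12 (id 3, parent=1, level 2).
Iteration 3: join on id=1 -> n21 (id 1, parent=NULL, level 3).
Iteration 4: parent is NULL; no match; recursion stops.
Total rows emitted: 4.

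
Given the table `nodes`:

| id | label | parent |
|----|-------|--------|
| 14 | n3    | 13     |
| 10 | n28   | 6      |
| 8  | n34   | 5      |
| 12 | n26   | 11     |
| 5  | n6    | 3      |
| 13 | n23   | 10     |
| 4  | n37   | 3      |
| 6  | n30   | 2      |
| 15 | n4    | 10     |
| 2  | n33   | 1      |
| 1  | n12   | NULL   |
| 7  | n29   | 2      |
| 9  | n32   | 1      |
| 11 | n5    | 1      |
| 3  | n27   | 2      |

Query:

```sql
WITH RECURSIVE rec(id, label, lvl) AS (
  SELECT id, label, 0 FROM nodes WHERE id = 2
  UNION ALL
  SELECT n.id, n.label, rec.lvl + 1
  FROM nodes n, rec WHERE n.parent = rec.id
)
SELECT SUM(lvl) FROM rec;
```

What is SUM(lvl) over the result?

Base: id=2 (n33) at lvl 0.
Iteration 1: rows with parent in {2} -> n27 (id 3, lvl 1), n30 (id 6, lvl 1), n29 (id 7, lvl 1).
Iteration 2: rows with parent in {3,6,7} -> n37 (id 4, lvl 2), n6 (id 5, lvl 2), n28 (id 10, lvl 2).
Iteration 3: rows with parent in {4,5,10} -> n34 (id 8, lvl 3), n23 (id 13, lvl 3), n4 (id 15, lvl 3).
Iteration 4: rows with parent in {8,13,15} -> n3 (id 14, lvl 4).
Iteration 5: no rows with parent in {14}; recursion stops.
SUM(lvl) = 0 + 1 + 1 + 1 + 2 + 2 + 2 + 3 + 3 + 3 + 4 = 22.

22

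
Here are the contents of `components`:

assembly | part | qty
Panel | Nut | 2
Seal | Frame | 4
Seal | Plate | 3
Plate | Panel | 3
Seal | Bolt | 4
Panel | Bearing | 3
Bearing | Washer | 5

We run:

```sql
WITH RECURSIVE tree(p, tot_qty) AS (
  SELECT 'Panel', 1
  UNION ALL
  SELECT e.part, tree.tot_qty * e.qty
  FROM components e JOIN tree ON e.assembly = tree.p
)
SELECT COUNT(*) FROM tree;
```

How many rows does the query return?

Base: (Panel, tot_qty=1).
Iteration 1: components of {Panel} -> Bearing = 1*3 = 3, Nut = 1*2 = 2.
Iteration 2: components of {Bearing,Nut} -> Washer = 3*5 = 15.
Iteration 3: no further components; recursion stops.
Total rows emitted: 4.

4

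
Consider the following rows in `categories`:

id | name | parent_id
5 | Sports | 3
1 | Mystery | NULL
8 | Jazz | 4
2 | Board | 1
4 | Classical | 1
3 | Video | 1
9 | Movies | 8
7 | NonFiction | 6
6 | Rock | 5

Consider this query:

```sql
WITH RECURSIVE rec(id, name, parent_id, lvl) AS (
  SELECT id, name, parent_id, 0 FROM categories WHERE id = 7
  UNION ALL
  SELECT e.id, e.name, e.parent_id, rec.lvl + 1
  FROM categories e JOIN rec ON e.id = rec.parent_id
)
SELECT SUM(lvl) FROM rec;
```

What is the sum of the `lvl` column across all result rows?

Base: id=7 (NonFiction), parent_id=6, lvl 0.
Iteration 1: join on id=6 -> Rock (id 6, parent_id=5, lvl 1).
Iteration 2: join on id=5 -> Sports (id 5, parent_id=3, lvl 2).
Iteration 3: join on id=3 -> Video (id 3, parent_id=1, lvl 3).
Iteration 4: join on id=1 -> Mystery (id 1, parent_id=NULL, lvl 4).
Iteration 5: parent_id is NULL; no match; recursion stops.
SUM(lvl) = 0 + 1 + 2 + 3 + 4 = 10.

10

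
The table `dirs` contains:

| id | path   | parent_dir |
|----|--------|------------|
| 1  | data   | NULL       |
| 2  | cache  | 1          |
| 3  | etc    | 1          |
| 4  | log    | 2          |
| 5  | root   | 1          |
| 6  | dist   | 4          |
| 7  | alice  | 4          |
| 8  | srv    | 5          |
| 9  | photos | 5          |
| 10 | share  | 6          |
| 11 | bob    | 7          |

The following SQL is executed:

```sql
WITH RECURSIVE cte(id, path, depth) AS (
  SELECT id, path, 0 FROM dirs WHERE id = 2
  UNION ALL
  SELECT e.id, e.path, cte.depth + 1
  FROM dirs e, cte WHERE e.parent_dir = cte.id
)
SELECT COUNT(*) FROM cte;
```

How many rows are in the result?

Base: id=2 (cache) at depth 0.
Iteration 1: rows with parent_dir in {2} -> log (id 4, depth 1).
Iteration 2: rows with parent_dir in {4} -> dist (id 6, depth 2), alice (id 7, depth 2).
Iteration 3: rows with parent_dir in {6,7} -> share (id 10, depth 3), bob (id 11, depth 3).
Iteration 4: no rows with parent_dir in {10,11}; recursion stops.
Total rows emitted: 6.

6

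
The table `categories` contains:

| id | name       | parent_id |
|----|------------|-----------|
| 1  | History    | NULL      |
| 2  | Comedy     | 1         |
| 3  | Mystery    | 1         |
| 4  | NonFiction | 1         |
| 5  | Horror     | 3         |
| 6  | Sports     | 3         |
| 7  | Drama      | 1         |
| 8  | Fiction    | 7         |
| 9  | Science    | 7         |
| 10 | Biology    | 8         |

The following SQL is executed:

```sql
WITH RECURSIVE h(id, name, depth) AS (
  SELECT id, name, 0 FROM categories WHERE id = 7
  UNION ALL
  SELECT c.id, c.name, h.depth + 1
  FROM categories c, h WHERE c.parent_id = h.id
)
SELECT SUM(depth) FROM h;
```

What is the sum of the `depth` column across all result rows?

4

Base: id=7 (Drama) at depth 0.
Iteration 1: rows with parent_id in {7} -> Fiction (id 8, depth 1), Science (id 9, depth 1).
Iteration 2: rows with parent_id in {8,9} -> Biology (id 10, depth 2).
Iteration 3: no rows with parent_id in {10}; recursion stops.
SUM(depth) = 0 + 1 + 1 + 2 = 4.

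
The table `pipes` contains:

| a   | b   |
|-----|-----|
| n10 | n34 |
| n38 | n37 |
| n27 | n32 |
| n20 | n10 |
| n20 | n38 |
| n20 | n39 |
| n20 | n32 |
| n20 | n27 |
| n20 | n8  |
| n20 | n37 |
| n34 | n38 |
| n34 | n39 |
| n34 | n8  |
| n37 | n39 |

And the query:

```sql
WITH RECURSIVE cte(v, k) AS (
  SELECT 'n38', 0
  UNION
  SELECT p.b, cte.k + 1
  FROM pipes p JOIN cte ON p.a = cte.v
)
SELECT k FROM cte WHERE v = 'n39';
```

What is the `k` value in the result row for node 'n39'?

2

Base: (n38, k=0).
Iteration 1: edges from {n38} -> (n37, k=1).
Iteration 2: edges from {n37} -> (n39, k=2).
Iteration 3: no outgoing edges from {n39}; recursion stops.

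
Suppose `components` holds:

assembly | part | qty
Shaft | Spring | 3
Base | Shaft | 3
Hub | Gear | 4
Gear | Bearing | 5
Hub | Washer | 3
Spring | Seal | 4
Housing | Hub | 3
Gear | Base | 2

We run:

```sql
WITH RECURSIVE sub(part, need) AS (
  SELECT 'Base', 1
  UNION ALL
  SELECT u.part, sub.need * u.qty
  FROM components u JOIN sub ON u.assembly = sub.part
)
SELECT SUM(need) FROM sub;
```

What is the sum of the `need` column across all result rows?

Base: (Base, need=1).
Iteration 1: components of {Base} -> Shaft = 1*3 = 3.
Iteration 2: components of {Shaft} -> Spring = 3*3 = 9.
Iteration 3: components of {Spring} -> Seal = 9*4 = 36.
Iteration 4: no further components; recursion stops.
SUM(need) = 1 + 3 + 9 + 36 = 49.

49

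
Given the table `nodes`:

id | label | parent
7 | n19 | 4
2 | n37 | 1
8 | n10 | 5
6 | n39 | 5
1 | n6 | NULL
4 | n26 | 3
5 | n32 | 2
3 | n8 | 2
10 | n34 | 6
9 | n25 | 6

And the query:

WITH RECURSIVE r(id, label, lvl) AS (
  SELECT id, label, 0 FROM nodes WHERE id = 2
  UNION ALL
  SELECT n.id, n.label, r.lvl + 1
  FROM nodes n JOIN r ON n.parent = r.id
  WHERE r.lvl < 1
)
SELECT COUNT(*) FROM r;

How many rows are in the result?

3

Base: id=2 (n37) at lvl 0.
Iteration 1: rows with parent in {2} -> n8 (id 3, lvl 1), n32 (id 5, lvl 1).
Iteration 2: lvl < 1 fails for all current rows; recursion stops.
Total rows emitted: 3.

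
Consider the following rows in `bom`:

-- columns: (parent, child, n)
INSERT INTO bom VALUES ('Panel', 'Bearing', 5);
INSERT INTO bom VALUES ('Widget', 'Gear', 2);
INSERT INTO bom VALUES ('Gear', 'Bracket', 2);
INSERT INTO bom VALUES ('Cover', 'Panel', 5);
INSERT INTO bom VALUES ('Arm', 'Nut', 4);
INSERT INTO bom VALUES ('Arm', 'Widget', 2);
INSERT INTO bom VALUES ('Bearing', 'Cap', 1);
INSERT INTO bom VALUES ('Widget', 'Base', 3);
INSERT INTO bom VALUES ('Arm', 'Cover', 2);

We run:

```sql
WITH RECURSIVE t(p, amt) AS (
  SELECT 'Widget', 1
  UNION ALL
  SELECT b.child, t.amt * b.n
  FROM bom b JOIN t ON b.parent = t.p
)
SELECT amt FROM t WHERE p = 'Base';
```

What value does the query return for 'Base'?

3

Base: (Widget, amt=1).
Iteration 1: components of {Widget} -> Base = 1*3 = 3, Gear = 1*2 = 2.
Iteration 2: components of {Base,Gear} -> Bracket = 2*2 = 4.
Iteration 3: no further components; recursion stops.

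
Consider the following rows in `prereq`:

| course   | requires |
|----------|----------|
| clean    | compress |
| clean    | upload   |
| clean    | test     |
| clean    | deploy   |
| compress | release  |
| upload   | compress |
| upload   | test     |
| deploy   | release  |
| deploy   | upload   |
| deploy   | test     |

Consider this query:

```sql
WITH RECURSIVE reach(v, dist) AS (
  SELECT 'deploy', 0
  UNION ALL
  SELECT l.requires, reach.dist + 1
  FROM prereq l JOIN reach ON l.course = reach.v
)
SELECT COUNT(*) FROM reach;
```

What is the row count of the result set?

7

Base: (deploy, dist=0).
Iteration 1: edges from {deploy} -> (release, dist=1), (test, dist=1), (upload, dist=1).
Iteration 2: edges from {release,test,upload} -> (compress, dist=2), (test, dist=2).
Iteration 3: edges from {compress,test} -> (release, dist=3).
Iteration 4: no outgoing edges from {release}; recursion stops.
Total rows emitted: 7.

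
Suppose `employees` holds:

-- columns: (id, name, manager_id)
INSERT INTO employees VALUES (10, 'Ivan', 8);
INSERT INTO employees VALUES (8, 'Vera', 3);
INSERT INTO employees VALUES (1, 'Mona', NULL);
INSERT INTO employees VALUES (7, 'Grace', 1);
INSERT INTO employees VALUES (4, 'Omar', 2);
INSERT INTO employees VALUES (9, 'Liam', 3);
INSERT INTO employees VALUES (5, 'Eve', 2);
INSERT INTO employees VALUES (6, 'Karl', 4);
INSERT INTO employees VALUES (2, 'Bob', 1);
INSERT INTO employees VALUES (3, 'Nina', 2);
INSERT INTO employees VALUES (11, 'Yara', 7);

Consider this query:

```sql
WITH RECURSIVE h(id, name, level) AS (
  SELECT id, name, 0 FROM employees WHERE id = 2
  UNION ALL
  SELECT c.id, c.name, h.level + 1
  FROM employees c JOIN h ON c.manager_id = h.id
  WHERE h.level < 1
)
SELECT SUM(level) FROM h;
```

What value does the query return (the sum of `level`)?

3

Base: id=2 (Bob) at level 0.
Iteration 1: rows with manager_id in {2} -> Nina (id 3, level 1), Omar (id 4, level 1), Eve (id 5, level 1).
Iteration 2: level < 1 fails for all current rows; recursion stops.
SUM(level) = 0 + 1 + 1 + 1 = 3.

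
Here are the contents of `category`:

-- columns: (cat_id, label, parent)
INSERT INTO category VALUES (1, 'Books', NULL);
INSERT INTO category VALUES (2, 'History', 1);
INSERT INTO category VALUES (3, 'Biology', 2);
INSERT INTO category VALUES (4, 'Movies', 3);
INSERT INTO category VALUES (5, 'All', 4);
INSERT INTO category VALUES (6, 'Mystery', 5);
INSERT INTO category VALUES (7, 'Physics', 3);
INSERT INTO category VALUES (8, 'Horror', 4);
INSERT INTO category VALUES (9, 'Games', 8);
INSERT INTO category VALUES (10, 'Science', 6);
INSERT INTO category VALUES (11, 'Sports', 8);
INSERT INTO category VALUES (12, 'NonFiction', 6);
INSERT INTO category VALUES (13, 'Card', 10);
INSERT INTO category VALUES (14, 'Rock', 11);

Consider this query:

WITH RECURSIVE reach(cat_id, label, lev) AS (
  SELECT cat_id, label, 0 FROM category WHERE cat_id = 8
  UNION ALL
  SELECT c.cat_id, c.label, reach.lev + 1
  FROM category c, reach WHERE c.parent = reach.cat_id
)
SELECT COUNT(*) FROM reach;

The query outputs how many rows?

Base: cat_id=8 (Horror) at lev 0.
Iteration 1: rows with parent in {8} -> Games (id 9, lev 1), Sports (id 11, lev 1).
Iteration 2: rows with parent in {9,11} -> Rock (id 14, lev 2).
Iteration 3: no rows with parent in {14}; recursion stops.
Total rows emitted: 4.

4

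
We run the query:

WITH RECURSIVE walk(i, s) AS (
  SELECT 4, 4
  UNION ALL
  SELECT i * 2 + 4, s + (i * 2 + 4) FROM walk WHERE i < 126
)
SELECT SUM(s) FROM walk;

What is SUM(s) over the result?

876

Base: i=4, s=4.
Iteration 1: 4 < 126 holds -> i = 4 * 2 + 4 = 12, s = 4 + 12 = 16.
Iteration 2: 12 < 126 holds -> i = 12 * 2 + 4 = 28, s = 16 + 28 = 44.
Iteration 3: 28 < 126 holds -> i = 28 * 2 + 4 = 60, s = 44 + 60 = 104.
Iteration 4: 60 < 126 holds -> i = 60 * 2 + 4 = 124, s = 104 + 124 = 228.
Iteration 5: 124 < 126 holds -> i = 124 * 2 + 4 = 252, s = 228 + 252 = 480.
Iteration 6: 252 < 126 fails; recursion stops.
SUM(s) = 4 + 16 + 44 + 104 + 228 + 480 = 876.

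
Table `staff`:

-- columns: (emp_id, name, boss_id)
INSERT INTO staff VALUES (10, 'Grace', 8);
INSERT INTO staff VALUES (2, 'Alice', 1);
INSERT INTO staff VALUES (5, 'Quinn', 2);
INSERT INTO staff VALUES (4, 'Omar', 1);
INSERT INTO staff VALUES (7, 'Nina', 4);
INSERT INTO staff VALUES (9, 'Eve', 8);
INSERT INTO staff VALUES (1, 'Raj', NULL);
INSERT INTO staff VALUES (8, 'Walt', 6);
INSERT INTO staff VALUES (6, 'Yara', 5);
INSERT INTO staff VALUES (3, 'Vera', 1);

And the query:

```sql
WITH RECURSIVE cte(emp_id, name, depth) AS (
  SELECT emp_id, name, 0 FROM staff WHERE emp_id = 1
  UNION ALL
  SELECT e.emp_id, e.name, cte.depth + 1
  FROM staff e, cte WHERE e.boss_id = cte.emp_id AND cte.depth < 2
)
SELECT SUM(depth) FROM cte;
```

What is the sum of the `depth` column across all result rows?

Base: emp_id=1 (Raj) at depth 0.
Iteration 1: rows with boss_id in {1} -> Alice (id 2, depth 1), Vera (id 3, depth 1), Omar (id 4, depth 1).
Iteration 2: rows with boss_id in {2,3,4} -> Quinn (id 5, depth 2), Nina (id 7, depth 2).
Iteration 3: depth < 2 fails for all current rows; recursion stops.
SUM(depth) = 0 + 1 + 1 + 1 + 2 + 2 = 7.

7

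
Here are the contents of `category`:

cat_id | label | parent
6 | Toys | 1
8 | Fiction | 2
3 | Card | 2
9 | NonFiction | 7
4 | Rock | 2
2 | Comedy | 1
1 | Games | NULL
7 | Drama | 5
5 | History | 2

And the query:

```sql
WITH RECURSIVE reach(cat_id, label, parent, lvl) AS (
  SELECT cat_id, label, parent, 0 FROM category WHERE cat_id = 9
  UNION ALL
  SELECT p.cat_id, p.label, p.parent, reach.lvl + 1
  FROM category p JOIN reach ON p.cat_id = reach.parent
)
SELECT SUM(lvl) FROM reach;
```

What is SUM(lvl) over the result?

Base: cat_id=9 (NonFiction), parent=7, lvl 0.
Iteration 1: join on cat_id=7 -> Drama (id 7, parent=5, lvl 1).
Iteration 2: join on cat_id=5 -> History (id 5, parent=2, lvl 2).
Iteration 3: join on cat_id=2 -> Comedy (id 2, parent=1, lvl 3).
Iteration 4: join on cat_id=1 -> Games (id 1, parent=NULL, lvl 4).
Iteration 5: parent is NULL; no match; recursion stops.
SUM(lvl) = 0 + 1 + 2 + 3 + 4 = 10.

10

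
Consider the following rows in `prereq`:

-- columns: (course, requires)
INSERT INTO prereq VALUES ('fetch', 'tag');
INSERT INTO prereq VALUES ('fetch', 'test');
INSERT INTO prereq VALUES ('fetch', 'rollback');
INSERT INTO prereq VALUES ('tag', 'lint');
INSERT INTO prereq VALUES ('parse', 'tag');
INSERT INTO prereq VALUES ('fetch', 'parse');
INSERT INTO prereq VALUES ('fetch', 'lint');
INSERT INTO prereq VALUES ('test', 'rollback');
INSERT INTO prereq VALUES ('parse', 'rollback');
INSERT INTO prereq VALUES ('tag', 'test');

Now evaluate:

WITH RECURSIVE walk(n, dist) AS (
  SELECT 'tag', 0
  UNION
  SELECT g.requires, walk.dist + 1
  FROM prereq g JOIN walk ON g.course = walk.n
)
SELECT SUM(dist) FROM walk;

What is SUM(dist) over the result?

4

Base: (tag, dist=0).
Iteration 1: edges from {tag} -> (lint, dist=1), (test, dist=1).
Iteration 2: edges from {lint,test} -> (rollback, dist=2).
Iteration 3: no outgoing edges from {rollback}; recursion stops.
SUM(dist) = 0 + 1 + 1 + 2 = 4.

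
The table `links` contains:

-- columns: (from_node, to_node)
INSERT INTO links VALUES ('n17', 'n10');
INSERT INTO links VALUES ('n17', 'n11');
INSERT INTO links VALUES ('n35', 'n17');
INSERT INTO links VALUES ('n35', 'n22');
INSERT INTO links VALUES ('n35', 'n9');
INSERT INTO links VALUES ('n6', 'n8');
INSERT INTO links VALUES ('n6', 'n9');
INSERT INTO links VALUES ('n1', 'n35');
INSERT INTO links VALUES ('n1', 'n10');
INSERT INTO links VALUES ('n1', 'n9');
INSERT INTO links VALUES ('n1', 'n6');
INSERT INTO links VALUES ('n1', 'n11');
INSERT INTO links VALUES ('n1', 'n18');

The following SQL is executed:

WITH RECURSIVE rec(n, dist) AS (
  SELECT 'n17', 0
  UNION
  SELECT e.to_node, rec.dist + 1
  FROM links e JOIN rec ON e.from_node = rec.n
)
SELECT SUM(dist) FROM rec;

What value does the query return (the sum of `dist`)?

Base: (n17, dist=0).
Iteration 1: edges from {n17} -> (n10, dist=1), (n11, dist=1).
Iteration 2: no outgoing edges from {n10,n11}; recursion stops.
SUM(dist) = 0 + 1 + 1 = 2.

2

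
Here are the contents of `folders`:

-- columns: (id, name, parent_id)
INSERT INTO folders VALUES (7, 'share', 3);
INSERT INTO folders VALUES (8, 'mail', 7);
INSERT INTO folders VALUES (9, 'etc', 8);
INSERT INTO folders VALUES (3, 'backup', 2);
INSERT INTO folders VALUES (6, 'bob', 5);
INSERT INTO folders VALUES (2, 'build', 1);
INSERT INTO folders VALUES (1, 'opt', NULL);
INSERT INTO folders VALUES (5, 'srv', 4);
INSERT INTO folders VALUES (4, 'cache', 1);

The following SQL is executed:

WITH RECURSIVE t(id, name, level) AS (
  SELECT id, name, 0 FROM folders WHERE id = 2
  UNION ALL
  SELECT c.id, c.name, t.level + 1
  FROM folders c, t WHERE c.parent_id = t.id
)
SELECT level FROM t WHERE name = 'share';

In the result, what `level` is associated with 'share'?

Base: id=2 (build) at level 0.
Iteration 1: rows with parent_id in {2} -> backup (id 3, level 1).
Iteration 2: rows with parent_id in {3} -> share (id 7, level 2).
Iteration 3: rows with parent_id in {7} -> mail (id 8, level 3).
Iteration 4: rows with parent_id in {8} -> etc (id 9, level 4).
Iteration 5: no rows with parent_id in {9}; recursion stops.

2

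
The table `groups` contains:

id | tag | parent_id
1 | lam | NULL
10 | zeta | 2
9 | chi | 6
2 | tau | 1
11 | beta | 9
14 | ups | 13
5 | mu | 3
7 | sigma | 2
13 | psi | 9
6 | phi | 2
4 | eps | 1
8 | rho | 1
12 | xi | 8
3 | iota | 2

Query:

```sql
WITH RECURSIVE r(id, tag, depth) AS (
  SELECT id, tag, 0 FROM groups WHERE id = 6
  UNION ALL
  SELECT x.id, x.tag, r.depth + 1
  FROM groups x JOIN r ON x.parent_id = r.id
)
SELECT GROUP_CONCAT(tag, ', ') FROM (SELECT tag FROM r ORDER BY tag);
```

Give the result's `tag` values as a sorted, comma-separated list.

beta, chi, phi, psi, ups

Base: id=6 (phi) at depth 0.
Iteration 1: rows with parent_id in {6} -> chi (id 9, depth 1).
Iteration 2: rows with parent_id in {9} -> beta (id 11, depth 2), psi (id 13, depth 2).
Iteration 3: rows with parent_id in {11,13} -> ups (id 14, depth 3).
Iteration 4: no rows with parent_id in {14}; recursion stops.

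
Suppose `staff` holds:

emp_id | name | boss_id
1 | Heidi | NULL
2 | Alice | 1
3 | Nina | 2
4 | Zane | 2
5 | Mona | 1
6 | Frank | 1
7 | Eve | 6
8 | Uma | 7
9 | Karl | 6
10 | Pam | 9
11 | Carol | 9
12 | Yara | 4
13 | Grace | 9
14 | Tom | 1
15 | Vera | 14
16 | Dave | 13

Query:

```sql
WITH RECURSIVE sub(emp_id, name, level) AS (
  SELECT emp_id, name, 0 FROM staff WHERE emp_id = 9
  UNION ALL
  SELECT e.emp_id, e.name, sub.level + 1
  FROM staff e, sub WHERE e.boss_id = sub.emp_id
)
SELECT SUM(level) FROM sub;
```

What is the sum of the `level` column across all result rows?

5

Base: emp_id=9 (Karl) at level 0.
Iteration 1: rows with boss_id in {9} -> Pam (id 10, level 1), Carol (id 11, level 1), Grace (id 13, level 1).
Iteration 2: rows with boss_id in {10,11,13} -> Dave (id 16, level 2).
Iteration 3: no rows with boss_id in {16}; recursion stops.
SUM(level) = 0 + 1 + 1 + 1 + 2 = 5.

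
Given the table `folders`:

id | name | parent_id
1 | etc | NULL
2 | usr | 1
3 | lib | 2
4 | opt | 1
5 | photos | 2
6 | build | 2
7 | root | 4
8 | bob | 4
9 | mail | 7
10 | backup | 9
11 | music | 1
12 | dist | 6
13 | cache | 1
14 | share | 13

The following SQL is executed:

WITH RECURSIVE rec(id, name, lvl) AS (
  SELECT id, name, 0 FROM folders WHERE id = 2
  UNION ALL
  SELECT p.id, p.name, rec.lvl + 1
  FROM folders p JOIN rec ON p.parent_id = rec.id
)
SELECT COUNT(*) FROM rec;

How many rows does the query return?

Base: id=2 (usr) at lvl 0.
Iteration 1: rows with parent_id in {2} -> lib (id 3, lvl 1), photos (id 5, lvl 1), build (id 6, lvl 1).
Iteration 2: rows with parent_id in {3,5,6} -> dist (id 12, lvl 2).
Iteration 3: no rows with parent_id in {12}; recursion stops.
Total rows emitted: 5.

5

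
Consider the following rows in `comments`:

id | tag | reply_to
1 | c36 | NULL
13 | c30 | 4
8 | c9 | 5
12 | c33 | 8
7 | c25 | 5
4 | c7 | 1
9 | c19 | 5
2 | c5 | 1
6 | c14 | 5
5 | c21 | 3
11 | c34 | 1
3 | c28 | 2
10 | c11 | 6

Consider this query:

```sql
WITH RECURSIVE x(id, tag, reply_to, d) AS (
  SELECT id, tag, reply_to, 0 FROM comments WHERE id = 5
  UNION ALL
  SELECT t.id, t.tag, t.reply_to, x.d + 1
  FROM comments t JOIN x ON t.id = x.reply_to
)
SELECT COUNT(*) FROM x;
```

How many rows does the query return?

4

Base: id=5 (c21), reply_to=3, d 0.
Iteration 1: join on id=3 -> c28 (id 3, reply_to=2, d 1).
Iteration 2: join on id=2 -> c5 (id 2, reply_to=1, d 2).
Iteration 3: join on id=1 -> c36 (id 1, reply_to=NULL, d 3).
Iteration 4: reply_to is NULL; no match; recursion stops.
Total rows emitted: 4.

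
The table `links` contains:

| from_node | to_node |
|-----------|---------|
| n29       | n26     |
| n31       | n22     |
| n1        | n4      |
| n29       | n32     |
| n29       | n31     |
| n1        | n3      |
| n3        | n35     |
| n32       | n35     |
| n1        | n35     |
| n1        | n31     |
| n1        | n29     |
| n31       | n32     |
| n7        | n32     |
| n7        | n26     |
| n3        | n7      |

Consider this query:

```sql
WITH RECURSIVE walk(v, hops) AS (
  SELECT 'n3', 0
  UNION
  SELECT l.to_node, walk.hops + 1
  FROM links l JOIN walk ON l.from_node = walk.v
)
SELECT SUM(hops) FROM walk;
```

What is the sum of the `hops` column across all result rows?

9

Base: (n3, hops=0).
Iteration 1: edges from {n3} -> (n35, hops=1), (n7, hops=1).
Iteration 2: edges from {n35,n7} -> (n26, hops=2), (n32, hops=2).
Iteration 3: edges from {n26,n32} -> (n35, hops=3).
Iteration 4: no outgoing edges from {n35}; recursion stops.
SUM(hops) = 0 + 1 + 1 + 2 + 2 + 3 = 9.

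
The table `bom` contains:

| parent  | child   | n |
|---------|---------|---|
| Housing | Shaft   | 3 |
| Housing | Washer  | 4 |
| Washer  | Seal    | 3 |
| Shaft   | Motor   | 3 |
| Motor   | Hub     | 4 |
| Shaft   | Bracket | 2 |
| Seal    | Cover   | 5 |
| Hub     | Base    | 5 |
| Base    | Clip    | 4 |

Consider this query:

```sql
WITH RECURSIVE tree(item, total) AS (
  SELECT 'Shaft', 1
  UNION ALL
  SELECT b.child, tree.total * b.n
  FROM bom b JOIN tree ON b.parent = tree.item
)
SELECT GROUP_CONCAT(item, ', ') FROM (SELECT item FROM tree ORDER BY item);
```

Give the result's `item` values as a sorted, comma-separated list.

Base: (Shaft, total=1).
Iteration 1: components of {Shaft} -> Bracket = 1*2 = 2, Motor = 1*3 = 3.
Iteration 2: components of {Bracket,Motor} -> Hub = 3*4 = 12.
Iteration 3: components of {Hub} -> Base = 12*5 = 60.
Iteration 4: components of {Base} -> Clip = 60*4 = 240.
Iteration 5: no further components; recursion stops.

Base, Bracket, Clip, Hub, Motor, Shaft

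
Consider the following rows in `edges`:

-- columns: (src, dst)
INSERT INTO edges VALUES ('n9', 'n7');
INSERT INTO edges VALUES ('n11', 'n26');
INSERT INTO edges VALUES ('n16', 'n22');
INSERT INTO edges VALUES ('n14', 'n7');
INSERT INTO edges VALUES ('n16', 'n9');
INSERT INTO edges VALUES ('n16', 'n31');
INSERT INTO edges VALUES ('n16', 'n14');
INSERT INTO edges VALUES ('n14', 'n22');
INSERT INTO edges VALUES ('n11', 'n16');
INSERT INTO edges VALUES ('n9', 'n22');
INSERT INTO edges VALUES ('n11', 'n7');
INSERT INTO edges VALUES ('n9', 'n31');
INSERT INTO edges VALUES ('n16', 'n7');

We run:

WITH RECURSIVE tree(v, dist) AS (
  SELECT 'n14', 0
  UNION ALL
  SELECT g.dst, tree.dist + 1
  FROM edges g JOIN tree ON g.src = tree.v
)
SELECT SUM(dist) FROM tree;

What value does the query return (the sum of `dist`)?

2

Base: (n14, dist=0).
Iteration 1: edges from {n14} -> (n22, dist=1), (n7, dist=1).
Iteration 2: no outgoing edges from {n22,n7}; recursion stops.
SUM(dist) = 0 + 1 + 1 = 2.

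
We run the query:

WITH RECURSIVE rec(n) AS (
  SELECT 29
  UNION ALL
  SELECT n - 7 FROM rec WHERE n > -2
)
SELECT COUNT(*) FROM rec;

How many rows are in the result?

Base: n=29.
Iteration 1: 29 > -2 holds -> n = 29 - 7 = 22.
Iteration 2: 22 > -2 holds -> n = 22 - 7 = 15.
Iteration 3: 15 > -2 holds -> n = 15 - 7 = 8.
Iteration 4: 8 > -2 holds -> n = 8 - 7 = 1.
Iteration 5: 1 > -2 holds -> n = 1 - 7 = -6.
Iteration 6: -6 > -2 fails; recursion stops.
Total rows emitted: 6.

6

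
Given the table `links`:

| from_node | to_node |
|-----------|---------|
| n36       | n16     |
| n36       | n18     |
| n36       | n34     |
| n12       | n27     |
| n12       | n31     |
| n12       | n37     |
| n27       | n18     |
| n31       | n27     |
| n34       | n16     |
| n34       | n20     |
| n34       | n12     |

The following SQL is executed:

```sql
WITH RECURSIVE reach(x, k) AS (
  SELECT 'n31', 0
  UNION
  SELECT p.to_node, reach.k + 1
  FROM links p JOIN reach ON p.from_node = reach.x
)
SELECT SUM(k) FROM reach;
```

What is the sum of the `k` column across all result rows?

Base: (n31, k=0).
Iteration 1: edges from {n31} -> (n27, k=1).
Iteration 2: edges from {n27} -> (n18, k=2).
Iteration 3: no outgoing edges from {n18}; recursion stops.
SUM(k) = 0 + 1 + 2 = 3.

3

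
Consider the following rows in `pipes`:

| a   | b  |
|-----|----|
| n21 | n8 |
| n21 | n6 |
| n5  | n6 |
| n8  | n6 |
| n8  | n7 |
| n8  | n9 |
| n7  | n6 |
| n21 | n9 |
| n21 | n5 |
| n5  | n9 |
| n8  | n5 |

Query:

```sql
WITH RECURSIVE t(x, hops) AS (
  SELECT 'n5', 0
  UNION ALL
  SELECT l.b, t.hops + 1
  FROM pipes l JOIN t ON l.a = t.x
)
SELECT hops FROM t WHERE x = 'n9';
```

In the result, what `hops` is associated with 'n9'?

Base: (n5, hops=0).
Iteration 1: edges from {n5} -> (n6, hops=1), (n9, hops=1).
Iteration 2: no outgoing edges from {n6,n9}; recursion stops.

1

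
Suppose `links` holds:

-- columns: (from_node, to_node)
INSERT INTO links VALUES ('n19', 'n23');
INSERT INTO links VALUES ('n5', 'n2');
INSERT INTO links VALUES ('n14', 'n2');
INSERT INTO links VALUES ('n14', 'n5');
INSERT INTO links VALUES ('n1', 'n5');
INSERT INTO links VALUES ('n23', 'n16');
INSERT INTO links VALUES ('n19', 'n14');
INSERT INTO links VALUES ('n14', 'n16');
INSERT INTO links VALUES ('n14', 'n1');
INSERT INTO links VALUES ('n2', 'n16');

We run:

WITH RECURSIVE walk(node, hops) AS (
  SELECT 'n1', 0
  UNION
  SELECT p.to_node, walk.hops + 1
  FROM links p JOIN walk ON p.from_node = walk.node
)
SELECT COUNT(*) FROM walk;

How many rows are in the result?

Base: (n1, hops=0).
Iteration 1: edges from {n1} -> (n5, hops=1).
Iteration 2: edges from {n5} -> (n2, hops=2).
Iteration 3: edges from {n2} -> (n16, hops=3).
Iteration 4: no outgoing edges from {n16}; recursion stops.
Total rows emitted: 4.

4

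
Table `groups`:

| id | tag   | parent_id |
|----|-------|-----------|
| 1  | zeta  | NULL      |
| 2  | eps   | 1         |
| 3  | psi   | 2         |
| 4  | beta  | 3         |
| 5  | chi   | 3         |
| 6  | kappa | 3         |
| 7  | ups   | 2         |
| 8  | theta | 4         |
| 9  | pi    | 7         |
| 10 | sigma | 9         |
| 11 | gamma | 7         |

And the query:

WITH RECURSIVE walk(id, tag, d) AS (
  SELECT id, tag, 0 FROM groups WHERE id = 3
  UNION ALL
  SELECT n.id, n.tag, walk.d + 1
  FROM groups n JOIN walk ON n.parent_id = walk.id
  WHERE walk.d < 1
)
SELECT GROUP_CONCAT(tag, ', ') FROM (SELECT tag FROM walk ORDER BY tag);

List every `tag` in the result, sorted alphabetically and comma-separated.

Base: id=3 (psi) at d 0.
Iteration 1: rows with parent_id in {3} -> beta (id 4, d 1), chi (id 5, d 1), kappa (id 6, d 1).
Iteration 2: d < 1 fails for all current rows; recursion stops.

beta, chi, kappa, psi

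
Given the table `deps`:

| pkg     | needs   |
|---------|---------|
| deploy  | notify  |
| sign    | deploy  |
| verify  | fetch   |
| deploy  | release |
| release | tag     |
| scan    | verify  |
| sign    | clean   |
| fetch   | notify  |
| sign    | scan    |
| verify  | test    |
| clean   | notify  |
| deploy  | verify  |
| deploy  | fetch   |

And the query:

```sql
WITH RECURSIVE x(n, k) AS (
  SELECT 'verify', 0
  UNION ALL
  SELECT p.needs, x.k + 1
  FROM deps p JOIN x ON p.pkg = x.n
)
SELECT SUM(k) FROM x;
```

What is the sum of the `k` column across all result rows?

Base: (verify, k=0).
Iteration 1: edges from {verify} -> (fetch, k=1), (test, k=1).
Iteration 2: edges from {fetch,test} -> (notify, k=2).
Iteration 3: no outgoing edges from {notify}; recursion stops.
SUM(k) = 0 + 1 + 1 + 2 = 4.

4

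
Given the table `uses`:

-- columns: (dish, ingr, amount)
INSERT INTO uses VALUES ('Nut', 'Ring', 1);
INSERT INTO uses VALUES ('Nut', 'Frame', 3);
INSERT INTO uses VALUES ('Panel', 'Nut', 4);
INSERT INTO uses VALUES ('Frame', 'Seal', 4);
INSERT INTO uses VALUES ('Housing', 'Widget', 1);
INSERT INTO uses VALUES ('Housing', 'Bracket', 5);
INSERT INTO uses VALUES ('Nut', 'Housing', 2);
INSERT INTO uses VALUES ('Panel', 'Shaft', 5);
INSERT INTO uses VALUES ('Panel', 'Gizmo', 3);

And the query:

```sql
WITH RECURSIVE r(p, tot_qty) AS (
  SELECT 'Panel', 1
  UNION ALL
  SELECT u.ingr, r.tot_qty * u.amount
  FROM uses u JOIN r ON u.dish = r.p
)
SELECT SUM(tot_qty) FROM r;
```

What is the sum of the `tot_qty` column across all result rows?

133

Base: (Panel, tot_qty=1).
Iteration 1: components of {Panel} -> Gizmo = 1*3 = 3, Nut = 1*4 = 4, Shaft = 1*5 = 5.
Iteration 2: components of {Gizmo,Nut,Shaft} -> Frame = 4*3 = 12, Housing = 4*2 = 8, Ring = 4*1 = 4.
Iteration 3: components of {Frame,Housing,Ring} -> Bracket = 8*5 = 40, Seal = 12*4 = 48, Widget = 8*1 = 8.
Iteration 4: no further components; recursion stops.
SUM(tot_qty) = 1 + 4 + 5 + 3 + 12 + 8 + 4 + 48 + 8 + 40 = 133.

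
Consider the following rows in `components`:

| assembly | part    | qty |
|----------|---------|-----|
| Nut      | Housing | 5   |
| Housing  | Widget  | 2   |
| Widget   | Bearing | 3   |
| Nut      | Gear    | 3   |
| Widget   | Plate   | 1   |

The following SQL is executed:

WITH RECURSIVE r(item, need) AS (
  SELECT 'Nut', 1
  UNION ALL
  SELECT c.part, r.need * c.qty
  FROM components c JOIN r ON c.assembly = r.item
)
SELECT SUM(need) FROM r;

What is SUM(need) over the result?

Base: (Nut, need=1).
Iteration 1: components of {Nut} -> Gear = 1*3 = 3, Housing = 1*5 = 5.
Iteration 2: components of {Gear,Housing} -> Widget = 5*2 = 10.
Iteration 3: components of {Widget} -> Bearing = 10*3 = 30, Plate = 10*1 = 10.
Iteration 4: no further components; recursion stops.
SUM(need) = 1 + 5 + 3 + 10 + 30 + 10 = 59.

59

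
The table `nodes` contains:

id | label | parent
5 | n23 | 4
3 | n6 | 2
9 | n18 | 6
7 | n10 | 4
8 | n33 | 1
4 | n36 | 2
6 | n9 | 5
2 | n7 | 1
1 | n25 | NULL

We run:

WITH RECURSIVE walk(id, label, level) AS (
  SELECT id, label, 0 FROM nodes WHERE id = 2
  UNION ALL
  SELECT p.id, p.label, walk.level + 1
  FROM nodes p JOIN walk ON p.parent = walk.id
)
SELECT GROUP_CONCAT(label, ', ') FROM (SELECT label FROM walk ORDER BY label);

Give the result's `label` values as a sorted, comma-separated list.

n10, n18, n23, n36, n6, n7, n9

Base: id=2 (n7) at level 0.
Iteration 1: rows with parent in {2} -> n6 (id 3, level 1), n36 (id 4, level 1).
Iteration 2: rows with parent in {3,4} -> n23 (id 5, level 2), n10 (id 7, level 2).
Iteration 3: rows with parent in {5,7} -> n9 (id 6, level 3).
Iteration 4: rows with parent in {6} -> n18 (id 9, level 4).
Iteration 5: no rows with parent in {9}; recursion stops.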